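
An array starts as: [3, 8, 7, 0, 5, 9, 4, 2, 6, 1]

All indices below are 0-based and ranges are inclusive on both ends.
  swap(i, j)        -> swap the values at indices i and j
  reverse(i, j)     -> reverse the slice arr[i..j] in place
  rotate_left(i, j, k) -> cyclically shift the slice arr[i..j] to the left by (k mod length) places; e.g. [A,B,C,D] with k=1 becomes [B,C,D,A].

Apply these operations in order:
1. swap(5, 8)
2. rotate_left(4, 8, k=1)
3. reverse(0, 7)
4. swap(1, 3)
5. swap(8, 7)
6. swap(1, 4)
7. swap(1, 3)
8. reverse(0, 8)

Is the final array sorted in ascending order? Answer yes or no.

Answer: no

Derivation:
After 1 (swap(5, 8)): [3, 8, 7, 0, 5, 6, 4, 2, 9, 1]
After 2 (rotate_left(4, 8, k=1)): [3, 8, 7, 0, 6, 4, 2, 9, 5, 1]
After 3 (reverse(0, 7)): [9, 2, 4, 6, 0, 7, 8, 3, 5, 1]
After 4 (swap(1, 3)): [9, 6, 4, 2, 0, 7, 8, 3, 5, 1]
After 5 (swap(8, 7)): [9, 6, 4, 2, 0, 7, 8, 5, 3, 1]
After 6 (swap(1, 4)): [9, 0, 4, 2, 6, 7, 8, 5, 3, 1]
After 7 (swap(1, 3)): [9, 2, 4, 0, 6, 7, 8, 5, 3, 1]
After 8 (reverse(0, 8)): [3, 5, 8, 7, 6, 0, 4, 2, 9, 1]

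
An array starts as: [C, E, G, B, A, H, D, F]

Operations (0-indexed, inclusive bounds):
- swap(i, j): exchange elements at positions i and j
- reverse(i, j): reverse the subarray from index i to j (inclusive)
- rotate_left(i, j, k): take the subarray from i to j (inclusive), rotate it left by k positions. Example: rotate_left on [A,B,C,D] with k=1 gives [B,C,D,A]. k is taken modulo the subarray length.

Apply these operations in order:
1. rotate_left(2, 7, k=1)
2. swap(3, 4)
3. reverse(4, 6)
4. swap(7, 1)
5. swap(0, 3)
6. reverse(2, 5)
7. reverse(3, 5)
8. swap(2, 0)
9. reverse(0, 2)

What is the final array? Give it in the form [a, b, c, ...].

Answer: [H, G, D, B, C, F, A, E]

Derivation:
After 1 (rotate_left(2, 7, k=1)): [C, E, B, A, H, D, F, G]
After 2 (swap(3, 4)): [C, E, B, H, A, D, F, G]
After 3 (reverse(4, 6)): [C, E, B, H, F, D, A, G]
After 4 (swap(7, 1)): [C, G, B, H, F, D, A, E]
After 5 (swap(0, 3)): [H, G, B, C, F, D, A, E]
After 6 (reverse(2, 5)): [H, G, D, F, C, B, A, E]
After 7 (reverse(3, 5)): [H, G, D, B, C, F, A, E]
After 8 (swap(2, 0)): [D, G, H, B, C, F, A, E]
After 9 (reverse(0, 2)): [H, G, D, B, C, F, A, E]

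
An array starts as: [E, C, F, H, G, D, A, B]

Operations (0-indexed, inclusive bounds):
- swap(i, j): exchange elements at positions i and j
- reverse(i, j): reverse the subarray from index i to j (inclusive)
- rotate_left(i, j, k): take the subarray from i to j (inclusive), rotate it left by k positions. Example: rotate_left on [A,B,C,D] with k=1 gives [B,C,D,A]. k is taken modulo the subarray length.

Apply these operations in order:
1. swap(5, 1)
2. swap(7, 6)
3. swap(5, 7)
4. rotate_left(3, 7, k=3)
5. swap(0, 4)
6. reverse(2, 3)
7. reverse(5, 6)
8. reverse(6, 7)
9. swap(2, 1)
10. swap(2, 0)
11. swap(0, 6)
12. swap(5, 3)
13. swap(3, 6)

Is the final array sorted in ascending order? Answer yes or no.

After 1 (swap(5, 1)): [E, D, F, H, G, C, A, B]
After 2 (swap(7, 6)): [E, D, F, H, G, C, B, A]
After 3 (swap(5, 7)): [E, D, F, H, G, A, B, C]
After 4 (rotate_left(3, 7, k=3)): [E, D, F, B, C, H, G, A]
After 5 (swap(0, 4)): [C, D, F, B, E, H, G, A]
After 6 (reverse(2, 3)): [C, D, B, F, E, H, G, A]
After 7 (reverse(5, 6)): [C, D, B, F, E, G, H, A]
After 8 (reverse(6, 7)): [C, D, B, F, E, G, A, H]
After 9 (swap(2, 1)): [C, B, D, F, E, G, A, H]
After 10 (swap(2, 0)): [D, B, C, F, E, G, A, H]
After 11 (swap(0, 6)): [A, B, C, F, E, G, D, H]
After 12 (swap(5, 3)): [A, B, C, G, E, F, D, H]
After 13 (swap(3, 6)): [A, B, C, D, E, F, G, H]

Answer: yes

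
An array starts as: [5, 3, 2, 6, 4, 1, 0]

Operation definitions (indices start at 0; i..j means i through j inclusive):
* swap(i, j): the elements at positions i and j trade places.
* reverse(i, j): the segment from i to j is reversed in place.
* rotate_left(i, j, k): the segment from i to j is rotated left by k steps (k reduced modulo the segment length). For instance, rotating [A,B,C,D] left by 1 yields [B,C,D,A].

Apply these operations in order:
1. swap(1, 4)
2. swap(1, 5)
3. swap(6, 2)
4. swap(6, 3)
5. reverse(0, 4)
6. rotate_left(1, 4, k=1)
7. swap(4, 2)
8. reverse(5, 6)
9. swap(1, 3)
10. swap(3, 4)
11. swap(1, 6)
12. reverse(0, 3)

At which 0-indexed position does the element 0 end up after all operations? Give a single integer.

After 1 (swap(1, 4)): [5, 4, 2, 6, 3, 1, 0]
After 2 (swap(1, 5)): [5, 1, 2, 6, 3, 4, 0]
After 3 (swap(6, 2)): [5, 1, 0, 6, 3, 4, 2]
After 4 (swap(6, 3)): [5, 1, 0, 2, 3, 4, 6]
After 5 (reverse(0, 4)): [3, 2, 0, 1, 5, 4, 6]
After 6 (rotate_left(1, 4, k=1)): [3, 0, 1, 5, 2, 4, 6]
After 7 (swap(4, 2)): [3, 0, 2, 5, 1, 4, 6]
After 8 (reverse(5, 6)): [3, 0, 2, 5, 1, 6, 4]
After 9 (swap(1, 3)): [3, 5, 2, 0, 1, 6, 4]
After 10 (swap(3, 4)): [3, 5, 2, 1, 0, 6, 4]
After 11 (swap(1, 6)): [3, 4, 2, 1, 0, 6, 5]
After 12 (reverse(0, 3)): [1, 2, 4, 3, 0, 6, 5]

Answer: 4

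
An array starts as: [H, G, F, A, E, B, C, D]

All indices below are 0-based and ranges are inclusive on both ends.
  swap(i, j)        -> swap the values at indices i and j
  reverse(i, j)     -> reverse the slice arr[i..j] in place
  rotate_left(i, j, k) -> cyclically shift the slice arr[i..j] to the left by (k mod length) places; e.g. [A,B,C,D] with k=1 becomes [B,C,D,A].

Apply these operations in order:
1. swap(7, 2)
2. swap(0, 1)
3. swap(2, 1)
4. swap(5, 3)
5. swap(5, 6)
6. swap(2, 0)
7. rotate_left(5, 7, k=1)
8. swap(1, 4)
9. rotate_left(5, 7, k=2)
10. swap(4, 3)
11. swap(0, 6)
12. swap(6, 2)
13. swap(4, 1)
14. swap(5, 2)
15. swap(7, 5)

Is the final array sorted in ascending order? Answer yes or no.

Answer: yes

Derivation:
After 1 (swap(7, 2)): [H, G, D, A, E, B, C, F]
After 2 (swap(0, 1)): [G, H, D, A, E, B, C, F]
After 3 (swap(2, 1)): [G, D, H, A, E, B, C, F]
After 4 (swap(5, 3)): [G, D, H, B, E, A, C, F]
After 5 (swap(5, 6)): [G, D, H, B, E, C, A, F]
After 6 (swap(2, 0)): [H, D, G, B, E, C, A, F]
After 7 (rotate_left(5, 7, k=1)): [H, D, G, B, E, A, F, C]
After 8 (swap(1, 4)): [H, E, G, B, D, A, F, C]
After 9 (rotate_left(5, 7, k=2)): [H, E, G, B, D, C, A, F]
After 10 (swap(4, 3)): [H, E, G, D, B, C, A, F]
After 11 (swap(0, 6)): [A, E, G, D, B, C, H, F]
After 12 (swap(6, 2)): [A, E, H, D, B, C, G, F]
After 13 (swap(4, 1)): [A, B, H, D, E, C, G, F]
After 14 (swap(5, 2)): [A, B, C, D, E, H, G, F]
After 15 (swap(7, 5)): [A, B, C, D, E, F, G, H]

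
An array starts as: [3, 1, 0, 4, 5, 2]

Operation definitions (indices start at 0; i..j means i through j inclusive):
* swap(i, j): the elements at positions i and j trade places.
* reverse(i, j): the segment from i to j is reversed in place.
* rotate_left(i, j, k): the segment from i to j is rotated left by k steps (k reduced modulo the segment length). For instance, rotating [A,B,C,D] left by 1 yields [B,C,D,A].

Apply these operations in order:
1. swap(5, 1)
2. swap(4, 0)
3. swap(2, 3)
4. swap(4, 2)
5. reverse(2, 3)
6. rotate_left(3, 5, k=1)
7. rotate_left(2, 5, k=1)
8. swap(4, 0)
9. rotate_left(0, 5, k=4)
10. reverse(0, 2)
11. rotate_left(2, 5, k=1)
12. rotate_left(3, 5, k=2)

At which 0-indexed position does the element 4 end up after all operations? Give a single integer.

Answer: 4

Derivation:
After 1 (swap(5, 1)): [3, 2, 0, 4, 5, 1]
After 2 (swap(4, 0)): [5, 2, 0, 4, 3, 1]
After 3 (swap(2, 3)): [5, 2, 4, 0, 3, 1]
After 4 (swap(4, 2)): [5, 2, 3, 0, 4, 1]
After 5 (reverse(2, 3)): [5, 2, 0, 3, 4, 1]
After 6 (rotate_left(3, 5, k=1)): [5, 2, 0, 4, 1, 3]
After 7 (rotate_left(2, 5, k=1)): [5, 2, 4, 1, 3, 0]
After 8 (swap(4, 0)): [3, 2, 4, 1, 5, 0]
After 9 (rotate_left(0, 5, k=4)): [5, 0, 3, 2, 4, 1]
After 10 (reverse(0, 2)): [3, 0, 5, 2, 4, 1]
After 11 (rotate_left(2, 5, k=1)): [3, 0, 2, 4, 1, 5]
After 12 (rotate_left(3, 5, k=2)): [3, 0, 2, 5, 4, 1]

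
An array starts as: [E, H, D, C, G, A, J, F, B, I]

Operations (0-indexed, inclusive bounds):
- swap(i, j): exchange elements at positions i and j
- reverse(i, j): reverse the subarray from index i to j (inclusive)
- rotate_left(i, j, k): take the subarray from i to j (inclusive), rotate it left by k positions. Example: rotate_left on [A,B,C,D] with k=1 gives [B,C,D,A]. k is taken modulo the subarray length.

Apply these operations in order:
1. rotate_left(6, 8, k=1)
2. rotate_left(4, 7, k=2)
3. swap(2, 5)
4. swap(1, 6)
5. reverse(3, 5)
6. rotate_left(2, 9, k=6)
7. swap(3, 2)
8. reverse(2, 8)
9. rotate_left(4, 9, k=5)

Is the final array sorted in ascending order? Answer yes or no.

After 1 (rotate_left(6, 8, k=1)): [E, H, D, C, G, A, F, B, J, I]
After 2 (rotate_left(4, 7, k=2)): [E, H, D, C, F, B, G, A, J, I]
After 3 (swap(2, 5)): [E, H, B, C, F, D, G, A, J, I]
After 4 (swap(1, 6)): [E, G, B, C, F, D, H, A, J, I]
After 5 (reverse(3, 5)): [E, G, B, D, F, C, H, A, J, I]
After 6 (rotate_left(2, 9, k=6)): [E, G, J, I, B, D, F, C, H, A]
After 7 (swap(3, 2)): [E, G, I, J, B, D, F, C, H, A]
After 8 (reverse(2, 8)): [E, G, H, C, F, D, B, J, I, A]
After 9 (rotate_left(4, 9, k=5)): [E, G, H, C, A, F, D, B, J, I]

Answer: no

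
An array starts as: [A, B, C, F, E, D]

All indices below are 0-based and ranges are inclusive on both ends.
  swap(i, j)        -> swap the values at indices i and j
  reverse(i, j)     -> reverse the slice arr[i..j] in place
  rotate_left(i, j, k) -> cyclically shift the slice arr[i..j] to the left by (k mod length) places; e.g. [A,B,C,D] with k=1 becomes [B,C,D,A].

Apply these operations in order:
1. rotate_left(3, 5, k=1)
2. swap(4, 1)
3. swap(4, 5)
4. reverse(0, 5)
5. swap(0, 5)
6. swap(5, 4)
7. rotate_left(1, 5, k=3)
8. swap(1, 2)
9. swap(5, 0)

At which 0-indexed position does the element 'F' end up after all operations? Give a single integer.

After 1 (rotate_left(3, 5, k=1)): [A, B, C, E, D, F]
After 2 (swap(4, 1)): [A, D, C, E, B, F]
After 3 (swap(4, 5)): [A, D, C, E, F, B]
After 4 (reverse(0, 5)): [B, F, E, C, D, A]
After 5 (swap(0, 5)): [A, F, E, C, D, B]
After 6 (swap(5, 4)): [A, F, E, C, B, D]
After 7 (rotate_left(1, 5, k=3)): [A, B, D, F, E, C]
After 8 (swap(1, 2)): [A, D, B, F, E, C]
After 9 (swap(5, 0)): [C, D, B, F, E, A]

Answer: 3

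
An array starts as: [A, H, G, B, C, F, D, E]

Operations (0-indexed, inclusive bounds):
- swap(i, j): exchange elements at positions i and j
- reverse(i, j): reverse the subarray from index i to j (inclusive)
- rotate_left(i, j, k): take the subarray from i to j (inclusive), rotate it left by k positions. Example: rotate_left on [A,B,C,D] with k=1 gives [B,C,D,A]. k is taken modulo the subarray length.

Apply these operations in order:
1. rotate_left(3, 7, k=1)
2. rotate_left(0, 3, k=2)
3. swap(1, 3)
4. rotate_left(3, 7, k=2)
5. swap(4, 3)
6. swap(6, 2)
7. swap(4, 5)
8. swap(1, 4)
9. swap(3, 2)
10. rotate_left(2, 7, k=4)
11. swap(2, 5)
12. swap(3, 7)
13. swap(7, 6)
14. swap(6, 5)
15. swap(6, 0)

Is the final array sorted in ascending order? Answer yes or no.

After 1 (rotate_left(3, 7, k=1)): [A, H, G, C, F, D, E, B]
After 2 (rotate_left(0, 3, k=2)): [G, C, A, H, F, D, E, B]
After 3 (swap(1, 3)): [G, H, A, C, F, D, E, B]
After 4 (rotate_left(3, 7, k=2)): [G, H, A, D, E, B, C, F]
After 5 (swap(4, 3)): [G, H, A, E, D, B, C, F]
After 6 (swap(6, 2)): [G, H, C, E, D, B, A, F]
After 7 (swap(4, 5)): [G, H, C, E, B, D, A, F]
After 8 (swap(1, 4)): [G, B, C, E, H, D, A, F]
After 9 (swap(3, 2)): [G, B, E, C, H, D, A, F]
After 10 (rotate_left(2, 7, k=4)): [G, B, A, F, E, C, H, D]
After 11 (swap(2, 5)): [G, B, C, F, E, A, H, D]
After 12 (swap(3, 7)): [G, B, C, D, E, A, H, F]
After 13 (swap(7, 6)): [G, B, C, D, E, A, F, H]
After 14 (swap(6, 5)): [G, B, C, D, E, F, A, H]
After 15 (swap(6, 0)): [A, B, C, D, E, F, G, H]

Answer: yes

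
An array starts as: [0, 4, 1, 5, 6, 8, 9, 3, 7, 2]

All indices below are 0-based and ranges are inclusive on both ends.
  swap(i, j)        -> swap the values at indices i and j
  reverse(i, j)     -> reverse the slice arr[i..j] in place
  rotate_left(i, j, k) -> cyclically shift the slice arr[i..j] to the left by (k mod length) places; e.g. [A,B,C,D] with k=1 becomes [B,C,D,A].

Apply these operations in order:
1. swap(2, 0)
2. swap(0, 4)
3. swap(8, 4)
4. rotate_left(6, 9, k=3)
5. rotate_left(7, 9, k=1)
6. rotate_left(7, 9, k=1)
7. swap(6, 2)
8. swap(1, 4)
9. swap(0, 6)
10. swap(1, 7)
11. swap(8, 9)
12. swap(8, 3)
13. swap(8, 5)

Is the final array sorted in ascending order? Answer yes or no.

After 1 (swap(2, 0)): [1, 4, 0, 5, 6, 8, 9, 3, 7, 2]
After 2 (swap(0, 4)): [6, 4, 0, 5, 1, 8, 9, 3, 7, 2]
After 3 (swap(8, 4)): [6, 4, 0, 5, 7, 8, 9, 3, 1, 2]
After 4 (rotate_left(6, 9, k=3)): [6, 4, 0, 5, 7, 8, 2, 9, 3, 1]
After 5 (rotate_left(7, 9, k=1)): [6, 4, 0, 5, 7, 8, 2, 3, 1, 9]
After 6 (rotate_left(7, 9, k=1)): [6, 4, 0, 5, 7, 8, 2, 1, 9, 3]
After 7 (swap(6, 2)): [6, 4, 2, 5, 7, 8, 0, 1, 9, 3]
After 8 (swap(1, 4)): [6, 7, 2, 5, 4, 8, 0, 1, 9, 3]
After 9 (swap(0, 6)): [0, 7, 2, 5, 4, 8, 6, 1, 9, 3]
After 10 (swap(1, 7)): [0, 1, 2, 5, 4, 8, 6, 7, 9, 3]
After 11 (swap(8, 9)): [0, 1, 2, 5, 4, 8, 6, 7, 3, 9]
After 12 (swap(8, 3)): [0, 1, 2, 3, 4, 8, 6, 7, 5, 9]
After 13 (swap(8, 5)): [0, 1, 2, 3, 4, 5, 6, 7, 8, 9]

Answer: yes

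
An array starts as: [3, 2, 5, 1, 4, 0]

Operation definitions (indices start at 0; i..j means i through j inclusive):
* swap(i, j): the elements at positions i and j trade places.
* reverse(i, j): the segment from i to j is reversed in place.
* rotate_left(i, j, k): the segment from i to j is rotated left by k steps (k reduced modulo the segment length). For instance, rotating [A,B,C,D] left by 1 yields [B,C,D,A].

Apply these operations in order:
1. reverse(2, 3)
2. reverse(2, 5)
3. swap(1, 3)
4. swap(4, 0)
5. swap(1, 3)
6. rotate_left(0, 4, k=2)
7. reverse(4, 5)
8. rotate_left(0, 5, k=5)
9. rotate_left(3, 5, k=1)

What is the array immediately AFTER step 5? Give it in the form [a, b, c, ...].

After 1 (reverse(2, 3)): [3, 2, 1, 5, 4, 0]
After 2 (reverse(2, 5)): [3, 2, 0, 4, 5, 1]
After 3 (swap(1, 3)): [3, 4, 0, 2, 5, 1]
After 4 (swap(4, 0)): [5, 4, 0, 2, 3, 1]
After 5 (swap(1, 3)): [5, 2, 0, 4, 3, 1]

Answer: [5, 2, 0, 4, 3, 1]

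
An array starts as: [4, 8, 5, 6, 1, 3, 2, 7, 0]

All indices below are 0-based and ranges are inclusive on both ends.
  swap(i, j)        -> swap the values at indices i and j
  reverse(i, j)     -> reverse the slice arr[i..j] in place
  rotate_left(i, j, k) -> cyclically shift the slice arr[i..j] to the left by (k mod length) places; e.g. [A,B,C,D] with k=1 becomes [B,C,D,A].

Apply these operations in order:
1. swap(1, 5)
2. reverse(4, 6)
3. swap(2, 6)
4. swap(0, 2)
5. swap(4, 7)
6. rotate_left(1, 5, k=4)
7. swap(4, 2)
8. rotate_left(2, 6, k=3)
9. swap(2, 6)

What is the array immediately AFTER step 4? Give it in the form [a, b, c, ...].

After 1 (swap(1, 5)): [4, 3, 5, 6, 1, 8, 2, 7, 0]
After 2 (reverse(4, 6)): [4, 3, 5, 6, 2, 8, 1, 7, 0]
After 3 (swap(2, 6)): [4, 3, 1, 6, 2, 8, 5, 7, 0]
After 4 (swap(0, 2)): [1, 3, 4, 6, 2, 8, 5, 7, 0]

Answer: [1, 3, 4, 6, 2, 8, 5, 7, 0]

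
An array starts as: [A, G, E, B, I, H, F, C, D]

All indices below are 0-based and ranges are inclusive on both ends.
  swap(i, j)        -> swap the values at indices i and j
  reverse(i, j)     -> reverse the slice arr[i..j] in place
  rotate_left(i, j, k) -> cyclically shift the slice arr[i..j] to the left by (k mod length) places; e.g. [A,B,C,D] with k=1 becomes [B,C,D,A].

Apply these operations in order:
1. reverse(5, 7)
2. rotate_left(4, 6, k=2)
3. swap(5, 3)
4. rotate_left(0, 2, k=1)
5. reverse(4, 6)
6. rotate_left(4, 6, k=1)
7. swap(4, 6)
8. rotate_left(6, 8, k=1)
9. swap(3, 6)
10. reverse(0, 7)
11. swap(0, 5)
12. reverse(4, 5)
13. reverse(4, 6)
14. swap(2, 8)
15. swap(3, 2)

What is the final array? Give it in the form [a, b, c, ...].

Answer: [A, I, C, B, E, H, D, G, F]

Derivation:
After 1 (reverse(5, 7)): [A, G, E, B, I, C, F, H, D]
After 2 (rotate_left(4, 6, k=2)): [A, G, E, B, F, I, C, H, D]
After 3 (swap(5, 3)): [A, G, E, I, F, B, C, H, D]
After 4 (rotate_left(0, 2, k=1)): [G, E, A, I, F, B, C, H, D]
After 5 (reverse(4, 6)): [G, E, A, I, C, B, F, H, D]
After 6 (rotate_left(4, 6, k=1)): [G, E, A, I, B, F, C, H, D]
After 7 (swap(4, 6)): [G, E, A, I, C, F, B, H, D]
After 8 (rotate_left(6, 8, k=1)): [G, E, A, I, C, F, H, D, B]
After 9 (swap(3, 6)): [G, E, A, H, C, F, I, D, B]
After 10 (reverse(0, 7)): [D, I, F, C, H, A, E, G, B]
After 11 (swap(0, 5)): [A, I, F, C, H, D, E, G, B]
After 12 (reverse(4, 5)): [A, I, F, C, D, H, E, G, B]
After 13 (reverse(4, 6)): [A, I, F, C, E, H, D, G, B]
After 14 (swap(2, 8)): [A, I, B, C, E, H, D, G, F]
After 15 (swap(3, 2)): [A, I, C, B, E, H, D, G, F]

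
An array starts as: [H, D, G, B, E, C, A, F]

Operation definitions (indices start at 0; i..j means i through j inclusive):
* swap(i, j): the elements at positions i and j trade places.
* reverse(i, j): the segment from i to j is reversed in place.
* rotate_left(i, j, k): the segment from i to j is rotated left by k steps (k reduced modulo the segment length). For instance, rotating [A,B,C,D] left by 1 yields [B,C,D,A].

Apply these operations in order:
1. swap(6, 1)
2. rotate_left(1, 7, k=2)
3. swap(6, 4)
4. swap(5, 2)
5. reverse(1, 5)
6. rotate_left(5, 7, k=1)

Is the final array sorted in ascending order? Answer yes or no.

Answer: no

Derivation:
After 1 (swap(6, 1)): [H, A, G, B, E, C, D, F]
After 2 (rotate_left(1, 7, k=2)): [H, B, E, C, D, F, A, G]
After 3 (swap(6, 4)): [H, B, E, C, A, F, D, G]
After 4 (swap(5, 2)): [H, B, F, C, A, E, D, G]
After 5 (reverse(1, 5)): [H, E, A, C, F, B, D, G]
After 6 (rotate_left(5, 7, k=1)): [H, E, A, C, F, D, G, B]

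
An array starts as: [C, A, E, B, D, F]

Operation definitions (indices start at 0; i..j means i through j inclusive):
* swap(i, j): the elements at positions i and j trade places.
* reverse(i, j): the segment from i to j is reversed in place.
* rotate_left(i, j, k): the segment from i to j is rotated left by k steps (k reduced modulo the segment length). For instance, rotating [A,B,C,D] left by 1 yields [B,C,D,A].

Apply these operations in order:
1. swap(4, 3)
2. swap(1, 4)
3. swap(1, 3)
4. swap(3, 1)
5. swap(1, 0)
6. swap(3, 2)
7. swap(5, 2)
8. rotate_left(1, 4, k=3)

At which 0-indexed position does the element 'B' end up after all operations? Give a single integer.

After 1 (swap(4, 3)): [C, A, E, D, B, F]
After 2 (swap(1, 4)): [C, B, E, D, A, F]
After 3 (swap(1, 3)): [C, D, E, B, A, F]
After 4 (swap(3, 1)): [C, B, E, D, A, F]
After 5 (swap(1, 0)): [B, C, E, D, A, F]
After 6 (swap(3, 2)): [B, C, D, E, A, F]
After 7 (swap(5, 2)): [B, C, F, E, A, D]
After 8 (rotate_left(1, 4, k=3)): [B, A, C, F, E, D]

Answer: 0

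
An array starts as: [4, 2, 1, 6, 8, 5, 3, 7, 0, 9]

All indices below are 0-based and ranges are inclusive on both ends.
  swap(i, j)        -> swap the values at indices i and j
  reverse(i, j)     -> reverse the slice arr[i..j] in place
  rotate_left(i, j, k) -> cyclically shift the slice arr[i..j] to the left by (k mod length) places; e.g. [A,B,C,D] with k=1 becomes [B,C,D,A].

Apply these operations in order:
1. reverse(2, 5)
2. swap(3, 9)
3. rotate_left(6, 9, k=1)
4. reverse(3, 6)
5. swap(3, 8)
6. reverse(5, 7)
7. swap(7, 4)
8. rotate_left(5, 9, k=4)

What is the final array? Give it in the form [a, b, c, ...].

After 1 (reverse(2, 5)): [4, 2, 5, 8, 6, 1, 3, 7, 0, 9]
After 2 (swap(3, 9)): [4, 2, 5, 9, 6, 1, 3, 7, 0, 8]
After 3 (rotate_left(6, 9, k=1)): [4, 2, 5, 9, 6, 1, 7, 0, 8, 3]
After 4 (reverse(3, 6)): [4, 2, 5, 7, 1, 6, 9, 0, 8, 3]
After 5 (swap(3, 8)): [4, 2, 5, 8, 1, 6, 9, 0, 7, 3]
After 6 (reverse(5, 7)): [4, 2, 5, 8, 1, 0, 9, 6, 7, 3]
After 7 (swap(7, 4)): [4, 2, 5, 8, 6, 0, 9, 1, 7, 3]
After 8 (rotate_left(5, 9, k=4)): [4, 2, 5, 8, 6, 3, 0, 9, 1, 7]

Answer: [4, 2, 5, 8, 6, 3, 0, 9, 1, 7]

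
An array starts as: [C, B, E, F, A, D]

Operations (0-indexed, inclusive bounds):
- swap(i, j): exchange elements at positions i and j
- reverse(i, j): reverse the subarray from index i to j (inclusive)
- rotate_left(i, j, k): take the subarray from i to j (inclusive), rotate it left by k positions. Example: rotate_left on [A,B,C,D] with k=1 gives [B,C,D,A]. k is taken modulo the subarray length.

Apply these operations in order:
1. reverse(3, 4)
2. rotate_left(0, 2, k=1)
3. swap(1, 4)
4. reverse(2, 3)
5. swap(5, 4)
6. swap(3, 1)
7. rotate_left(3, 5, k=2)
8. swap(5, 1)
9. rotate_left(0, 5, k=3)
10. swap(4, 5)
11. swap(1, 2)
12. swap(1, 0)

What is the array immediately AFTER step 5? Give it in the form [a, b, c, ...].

Answer: [B, F, A, C, D, E]

Derivation:
After 1 (reverse(3, 4)): [C, B, E, A, F, D]
After 2 (rotate_left(0, 2, k=1)): [B, E, C, A, F, D]
After 3 (swap(1, 4)): [B, F, C, A, E, D]
After 4 (reverse(2, 3)): [B, F, A, C, E, D]
After 5 (swap(5, 4)): [B, F, A, C, D, E]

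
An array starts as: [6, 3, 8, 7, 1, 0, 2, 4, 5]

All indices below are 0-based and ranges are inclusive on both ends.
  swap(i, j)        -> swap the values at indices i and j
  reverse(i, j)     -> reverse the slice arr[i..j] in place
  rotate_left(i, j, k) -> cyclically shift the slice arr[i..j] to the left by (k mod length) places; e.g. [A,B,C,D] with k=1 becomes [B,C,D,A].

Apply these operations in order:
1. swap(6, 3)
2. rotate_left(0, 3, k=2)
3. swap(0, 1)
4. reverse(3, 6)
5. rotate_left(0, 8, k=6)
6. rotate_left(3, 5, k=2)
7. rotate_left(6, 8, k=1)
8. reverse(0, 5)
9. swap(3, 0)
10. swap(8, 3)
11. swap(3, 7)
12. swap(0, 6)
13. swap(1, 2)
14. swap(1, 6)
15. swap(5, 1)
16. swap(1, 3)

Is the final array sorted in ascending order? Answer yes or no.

Answer: yes

Derivation:
After 1 (swap(6, 3)): [6, 3, 8, 2, 1, 0, 7, 4, 5]
After 2 (rotate_left(0, 3, k=2)): [8, 2, 6, 3, 1, 0, 7, 4, 5]
After 3 (swap(0, 1)): [2, 8, 6, 3, 1, 0, 7, 4, 5]
After 4 (reverse(3, 6)): [2, 8, 6, 7, 0, 1, 3, 4, 5]
After 5 (rotate_left(0, 8, k=6)): [3, 4, 5, 2, 8, 6, 7, 0, 1]
After 6 (rotate_left(3, 5, k=2)): [3, 4, 5, 6, 2, 8, 7, 0, 1]
After 7 (rotate_left(6, 8, k=1)): [3, 4, 5, 6, 2, 8, 0, 1, 7]
After 8 (reverse(0, 5)): [8, 2, 6, 5, 4, 3, 0, 1, 7]
After 9 (swap(3, 0)): [5, 2, 6, 8, 4, 3, 0, 1, 7]
After 10 (swap(8, 3)): [5, 2, 6, 7, 4, 3, 0, 1, 8]
After 11 (swap(3, 7)): [5, 2, 6, 1, 4, 3, 0, 7, 8]
After 12 (swap(0, 6)): [0, 2, 6, 1, 4, 3, 5, 7, 8]
After 13 (swap(1, 2)): [0, 6, 2, 1, 4, 3, 5, 7, 8]
After 14 (swap(1, 6)): [0, 5, 2, 1, 4, 3, 6, 7, 8]
After 15 (swap(5, 1)): [0, 3, 2, 1, 4, 5, 6, 7, 8]
After 16 (swap(1, 3)): [0, 1, 2, 3, 4, 5, 6, 7, 8]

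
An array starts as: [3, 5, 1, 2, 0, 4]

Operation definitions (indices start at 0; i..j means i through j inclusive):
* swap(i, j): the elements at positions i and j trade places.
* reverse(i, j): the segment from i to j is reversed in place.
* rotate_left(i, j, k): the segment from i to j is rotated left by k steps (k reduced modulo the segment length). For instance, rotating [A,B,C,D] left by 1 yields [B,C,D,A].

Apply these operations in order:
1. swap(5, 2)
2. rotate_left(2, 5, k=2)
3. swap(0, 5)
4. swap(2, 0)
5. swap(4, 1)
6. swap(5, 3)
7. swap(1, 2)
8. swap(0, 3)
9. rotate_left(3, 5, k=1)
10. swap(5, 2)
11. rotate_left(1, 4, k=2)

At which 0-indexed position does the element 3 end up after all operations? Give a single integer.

Answer: 0

Derivation:
After 1 (swap(5, 2)): [3, 5, 4, 2, 0, 1]
After 2 (rotate_left(2, 5, k=2)): [3, 5, 0, 1, 4, 2]
After 3 (swap(0, 5)): [2, 5, 0, 1, 4, 3]
After 4 (swap(2, 0)): [0, 5, 2, 1, 4, 3]
After 5 (swap(4, 1)): [0, 4, 2, 1, 5, 3]
After 6 (swap(5, 3)): [0, 4, 2, 3, 5, 1]
After 7 (swap(1, 2)): [0, 2, 4, 3, 5, 1]
After 8 (swap(0, 3)): [3, 2, 4, 0, 5, 1]
After 9 (rotate_left(3, 5, k=1)): [3, 2, 4, 5, 1, 0]
After 10 (swap(5, 2)): [3, 2, 0, 5, 1, 4]
After 11 (rotate_left(1, 4, k=2)): [3, 5, 1, 2, 0, 4]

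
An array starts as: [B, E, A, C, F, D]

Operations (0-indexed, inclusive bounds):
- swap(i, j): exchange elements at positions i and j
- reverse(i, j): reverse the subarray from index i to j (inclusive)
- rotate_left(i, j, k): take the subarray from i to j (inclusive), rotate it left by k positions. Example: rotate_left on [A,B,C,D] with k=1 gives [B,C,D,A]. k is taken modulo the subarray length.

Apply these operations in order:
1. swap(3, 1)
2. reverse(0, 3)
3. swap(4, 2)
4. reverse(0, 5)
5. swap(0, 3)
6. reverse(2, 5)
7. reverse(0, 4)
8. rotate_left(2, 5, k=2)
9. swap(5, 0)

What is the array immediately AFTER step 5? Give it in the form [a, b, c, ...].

After 1 (swap(3, 1)): [B, C, A, E, F, D]
After 2 (reverse(0, 3)): [E, A, C, B, F, D]
After 3 (swap(4, 2)): [E, A, F, B, C, D]
After 4 (reverse(0, 5)): [D, C, B, F, A, E]
After 5 (swap(0, 3)): [F, C, B, D, A, E]

Answer: [F, C, B, D, A, E]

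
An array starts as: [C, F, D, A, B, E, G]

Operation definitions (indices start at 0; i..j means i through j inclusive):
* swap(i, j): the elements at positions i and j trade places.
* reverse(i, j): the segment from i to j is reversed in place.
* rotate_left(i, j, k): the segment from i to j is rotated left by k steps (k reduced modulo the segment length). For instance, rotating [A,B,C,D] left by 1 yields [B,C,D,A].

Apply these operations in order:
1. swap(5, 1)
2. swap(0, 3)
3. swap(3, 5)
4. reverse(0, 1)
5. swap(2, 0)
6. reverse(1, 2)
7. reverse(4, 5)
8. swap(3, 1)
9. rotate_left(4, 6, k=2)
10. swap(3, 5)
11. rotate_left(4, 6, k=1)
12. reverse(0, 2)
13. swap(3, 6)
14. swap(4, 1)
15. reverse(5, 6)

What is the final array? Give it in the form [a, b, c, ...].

After 1 (swap(5, 1)): [C, E, D, A, B, F, G]
After 2 (swap(0, 3)): [A, E, D, C, B, F, G]
After 3 (swap(3, 5)): [A, E, D, F, B, C, G]
After 4 (reverse(0, 1)): [E, A, D, F, B, C, G]
After 5 (swap(2, 0)): [D, A, E, F, B, C, G]
After 6 (reverse(1, 2)): [D, E, A, F, B, C, G]
After 7 (reverse(4, 5)): [D, E, A, F, C, B, G]
After 8 (swap(3, 1)): [D, F, A, E, C, B, G]
After 9 (rotate_left(4, 6, k=2)): [D, F, A, E, G, C, B]
After 10 (swap(3, 5)): [D, F, A, C, G, E, B]
After 11 (rotate_left(4, 6, k=1)): [D, F, A, C, E, B, G]
After 12 (reverse(0, 2)): [A, F, D, C, E, B, G]
After 13 (swap(3, 6)): [A, F, D, G, E, B, C]
After 14 (swap(4, 1)): [A, E, D, G, F, B, C]
After 15 (reverse(5, 6)): [A, E, D, G, F, C, B]

Answer: [A, E, D, G, F, C, B]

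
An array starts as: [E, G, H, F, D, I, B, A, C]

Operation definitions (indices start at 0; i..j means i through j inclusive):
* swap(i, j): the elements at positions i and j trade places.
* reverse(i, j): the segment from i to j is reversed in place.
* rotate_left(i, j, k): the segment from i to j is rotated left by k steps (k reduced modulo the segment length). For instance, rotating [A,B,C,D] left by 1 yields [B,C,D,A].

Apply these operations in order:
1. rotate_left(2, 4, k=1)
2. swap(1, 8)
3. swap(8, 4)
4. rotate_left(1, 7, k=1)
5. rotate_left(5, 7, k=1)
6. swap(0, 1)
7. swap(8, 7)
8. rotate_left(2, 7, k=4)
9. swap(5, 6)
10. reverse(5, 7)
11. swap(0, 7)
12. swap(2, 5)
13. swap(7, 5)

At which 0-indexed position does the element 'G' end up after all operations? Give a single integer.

Answer: 6

Derivation:
After 1 (rotate_left(2, 4, k=1)): [E, G, F, D, H, I, B, A, C]
After 2 (swap(1, 8)): [E, C, F, D, H, I, B, A, G]
After 3 (swap(8, 4)): [E, C, F, D, G, I, B, A, H]
After 4 (rotate_left(1, 7, k=1)): [E, F, D, G, I, B, A, C, H]
After 5 (rotate_left(5, 7, k=1)): [E, F, D, G, I, A, C, B, H]
After 6 (swap(0, 1)): [F, E, D, G, I, A, C, B, H]
After 7 (swap(8, 7)): [F, E, D, G, I, A, C, H, B]
After 8 (rotate_left(2, 7, k=4)): [F, E, C, H, D, G, I, A, B]
After 9 (swap(5, 6)): [F, E, C, H, D, I, G, A, B]
After 10 (reverse(5, 7)): [F, E, C, H, D, A, G, I, B]
After 11 (swap(0, 7)): [I, E, C, H, D, A, G, F, B]
After 12 (swap(2, 5)): [I, E, A, H, D, C, G, F, B]
After 13 (swap(7, 5)): [I, E, A, H, D, F, G, C, B]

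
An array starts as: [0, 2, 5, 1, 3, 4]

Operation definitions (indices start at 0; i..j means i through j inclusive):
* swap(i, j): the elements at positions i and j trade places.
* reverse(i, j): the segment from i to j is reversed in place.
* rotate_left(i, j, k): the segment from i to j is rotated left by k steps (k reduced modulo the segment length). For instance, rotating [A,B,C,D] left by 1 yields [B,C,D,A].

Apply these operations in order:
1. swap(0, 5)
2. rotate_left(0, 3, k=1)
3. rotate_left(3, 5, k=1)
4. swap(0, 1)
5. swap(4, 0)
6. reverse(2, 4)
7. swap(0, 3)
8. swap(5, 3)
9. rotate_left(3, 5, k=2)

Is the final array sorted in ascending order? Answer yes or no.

Answer: no

Derivation:
After 1 (swap(0, 5)): [4, 2, 5, 1, 3, 0]
After 2 (rotate_left(0, 3, k=1)): [2, 5, 1, 4, 3, 0]
After 3 (rotate_left(3, 5, k=1)): [2, 5, 1, 3, 0, 4]
After 4 (swap(0, 1)): [5, 2, 1, 3, 0, 4]
After 5 (swap(4, 0)): [0, 2, 1, 3, 5, 4]
After 6 (reverse(2, 4)): [0, 2, 5, 3, 1, 4]
After 7 (swap(0, 3)): [3, 2, 5, 0, 1, 4]
After 8 (swap(5, 3)): [3, 2, 5, 4, 1, 0]
After 9 (rotate_left(3, 5, k=2)): [3, 2, 5, 0, 4, 1]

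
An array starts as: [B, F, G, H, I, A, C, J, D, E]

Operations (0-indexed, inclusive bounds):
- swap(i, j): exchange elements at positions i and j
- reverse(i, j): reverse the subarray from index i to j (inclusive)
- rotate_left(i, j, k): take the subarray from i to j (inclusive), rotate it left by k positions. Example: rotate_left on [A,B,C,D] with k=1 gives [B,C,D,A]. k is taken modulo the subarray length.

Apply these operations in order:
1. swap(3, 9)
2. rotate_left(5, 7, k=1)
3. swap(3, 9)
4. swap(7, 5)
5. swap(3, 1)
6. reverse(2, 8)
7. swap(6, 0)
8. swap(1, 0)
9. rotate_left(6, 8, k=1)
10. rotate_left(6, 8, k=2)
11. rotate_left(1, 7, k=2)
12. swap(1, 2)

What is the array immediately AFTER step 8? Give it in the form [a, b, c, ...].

After 1 (swap(3, 9)): [B, F, G, E, I, A, C, J, D, H]
After 2 (rotate_left(5, 7, k=1)): [B, F, G, E, I, C, J, A, D, H]
After 3 (swap(3, 9)): [B, F, G, H, I, C, J, A, D, E]
After 4 (swap(7, 5)): [B, F, G, H, I, A, J, C, D, E]
After 5 (swap(3, 1)): [B, H, G, F, I, A, J, C, D, E]
After 6 (reverse(2, 8)): [B, H, D, C, J, A, I, F, G, E]
After 7 (swap(6, 0)): [I, H, D, C, J, A, B, F, G, E]
After 8 (swap(1, 0)): [H, I, D, C, J, A, B, F, G, E]

Answer: [H, I, D, C, J, A, B, F, G, E]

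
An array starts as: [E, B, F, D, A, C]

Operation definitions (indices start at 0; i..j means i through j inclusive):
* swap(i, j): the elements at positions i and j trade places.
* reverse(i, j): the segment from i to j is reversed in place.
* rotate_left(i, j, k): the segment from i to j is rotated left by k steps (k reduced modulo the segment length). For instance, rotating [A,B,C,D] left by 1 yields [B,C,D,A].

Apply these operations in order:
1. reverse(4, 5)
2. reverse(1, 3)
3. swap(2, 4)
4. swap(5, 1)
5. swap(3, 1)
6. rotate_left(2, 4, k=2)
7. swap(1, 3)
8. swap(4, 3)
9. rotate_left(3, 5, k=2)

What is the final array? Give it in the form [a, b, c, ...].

Answer: [E, C, F, D, A, B]

Derivation:
After 1 (reverse(4, 5)): [E, B, F, D, C, A]
After 2 (reverse(1, 3)): [E, D, F, B, C, A]
After 3 (swap(2, 4)): [E, D, C, B, F, A]
After 4 (swap(5, 1)): [E, A, C, B, F, D]
After 5 (swap(3, 1)): [E, B, C, A, F, D]
After 6 (rotate_left(2, 4, k=2)): [E, B, F, C, A, D]
After 7 (swap(1, 3)): [E, C, F, B, A, D]
After 8 (swap(4, 3)): [E, C, F, A, B, D]
After 9 (rotate_left(3, 5, k=2)): [E, C, F, D, A, B]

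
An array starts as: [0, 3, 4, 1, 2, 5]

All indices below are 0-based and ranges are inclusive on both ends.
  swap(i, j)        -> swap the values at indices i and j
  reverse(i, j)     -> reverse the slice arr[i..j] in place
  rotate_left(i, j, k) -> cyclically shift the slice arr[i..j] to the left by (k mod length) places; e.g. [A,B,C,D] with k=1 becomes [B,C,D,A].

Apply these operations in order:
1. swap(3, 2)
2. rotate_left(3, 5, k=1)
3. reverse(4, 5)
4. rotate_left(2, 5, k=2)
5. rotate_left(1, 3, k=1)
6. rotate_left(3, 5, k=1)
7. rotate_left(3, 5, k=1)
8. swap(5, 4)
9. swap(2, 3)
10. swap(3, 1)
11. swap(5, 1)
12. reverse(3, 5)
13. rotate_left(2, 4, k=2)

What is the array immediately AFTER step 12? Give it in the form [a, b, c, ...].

Answer: [0, 3, 2, 5, 1, 4]

Derivation:
After 1 (swap(3, 2)): [0, 3, 1, 4, 2, 5]
After 2 (rotate_left(3, 5, k=1)): [0, 3, 1, 2, 5, 4]
After 3 (reverse(4, 5)): [0, 3, 1, 2, 4, 5]
After 4 (rotate_left(2, 5, k=2)): [0, 3, 4, 5, 1, 2]
After 5 (rotate_left(1, 3, k=1)): [0, 4, 5, 3, 1, 2]
After 6 (rotate_left(3, 5, k=1)): [0, 4, 5, 1, 2, 3]
After 7 (rotate_left(3, 5, k=1)): [0, 4, 5, 2, 3, 1]
After 8 (swap(5, 4)): [0, 4, 5, 2, 1, 3]
After 9 (swap(2, 3)): [0, 4, 2, 5, 1, 3]
After 10 (swap(3, 1)): [0, 5, 2, 4, 1, 3]
After 11 (swap(5, 1)): [0, 3, 2, 4, 1, 5]
After 12 (reverse(3, 5)): [0, 3, 2, 5, 1, 4]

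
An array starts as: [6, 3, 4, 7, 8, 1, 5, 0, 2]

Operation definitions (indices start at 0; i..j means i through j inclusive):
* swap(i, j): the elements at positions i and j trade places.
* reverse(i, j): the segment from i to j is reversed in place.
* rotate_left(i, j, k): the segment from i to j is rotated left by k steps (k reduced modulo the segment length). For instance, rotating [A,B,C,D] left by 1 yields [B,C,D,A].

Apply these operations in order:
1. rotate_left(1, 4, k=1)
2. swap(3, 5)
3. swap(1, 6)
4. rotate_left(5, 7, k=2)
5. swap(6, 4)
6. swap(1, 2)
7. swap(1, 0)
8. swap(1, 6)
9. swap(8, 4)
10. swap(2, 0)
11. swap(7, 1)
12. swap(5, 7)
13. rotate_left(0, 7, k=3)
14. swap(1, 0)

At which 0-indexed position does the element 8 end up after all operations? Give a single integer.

After 1 (rotate_left(1, 4, k=1)): [6, 4, 7, 8, 3, 1, 5, 0, 2]
After 2 (swap(3, 5)): [6, 4, 7, 1, 3, 8, 5, 0, 2]
After 3 (swap(1, 6)): [6, 5, 7, 1, 3, 8, 4, 0, 2]
After 4 (rotate_left(5, 7, k=2)): [6, 5, 7, 1, 3, 0, 8, 4, 2]
After 5 (swap(6, 4)): [6, 5, 7, 1, 8, 0, 3, 4, 2]
After 6 (swap(1, 2)): [6, 7, 5, 1, 8, 0, 3, 4, 2]
After 7 (swap(1, 0)): [7, 6, 5, 1, 8, 0, 3, 4, 2]
After 8 (swap(1, 6)): [7, 3, 5, 1, 8, 0, 6, 4, 2]
After 9 (swap(8, 4)): [7, 3, 5, 1, 2, 0, 6, 4, 8]
After 10 (swap(2, 0)): [5, 3, 7, 1, 2, 0, 6, 4, 8]
After 11 (swap(7, 1)): [5, 4, 7, 1, 2, 0, 6, 3, 8]
After 12 (swap(5, 7)): [5, 4, 7, 1, 2, 3, 6, 0, 8]
After 13 (rotate_left(0, 7, k=3)): [1, 2, 3, 6, 0, 5, 4, 7, 8]
After 14 (swap(1, 0)): [2, 1, 3, 6, 0, 5, 4, 7, 8]

Answer: 8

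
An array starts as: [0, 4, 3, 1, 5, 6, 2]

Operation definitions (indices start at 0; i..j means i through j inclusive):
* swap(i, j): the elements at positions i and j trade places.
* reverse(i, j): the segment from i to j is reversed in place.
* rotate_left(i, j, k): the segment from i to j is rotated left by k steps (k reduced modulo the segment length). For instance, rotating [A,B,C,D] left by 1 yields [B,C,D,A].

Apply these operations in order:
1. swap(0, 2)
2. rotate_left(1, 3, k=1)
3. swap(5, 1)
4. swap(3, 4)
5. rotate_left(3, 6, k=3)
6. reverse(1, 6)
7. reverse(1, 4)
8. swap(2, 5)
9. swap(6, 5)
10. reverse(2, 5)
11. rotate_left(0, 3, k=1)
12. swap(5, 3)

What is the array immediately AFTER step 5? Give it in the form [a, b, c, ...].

Answer: [3, 6, 1, 2, 5, 4, 0]

Derivation:
After 1 (swap(0, 2)): [3, 4, 0, 1, 5, 6, 2]
After 2 (rotate_left(1, 3, k=1)): [3, 0, 1, 4, 5, 6, 2]
After 3 (swap(5, 1)): [3, 6, 1, 4, 5, 0, 2]
After 4 (swap(3, 4)): [3, 6, 1, 5, 4, 0, 2]
After 5 (rotate_left(3, 6, k=3)): [3, 6, 1, 2, 5, 4, 0]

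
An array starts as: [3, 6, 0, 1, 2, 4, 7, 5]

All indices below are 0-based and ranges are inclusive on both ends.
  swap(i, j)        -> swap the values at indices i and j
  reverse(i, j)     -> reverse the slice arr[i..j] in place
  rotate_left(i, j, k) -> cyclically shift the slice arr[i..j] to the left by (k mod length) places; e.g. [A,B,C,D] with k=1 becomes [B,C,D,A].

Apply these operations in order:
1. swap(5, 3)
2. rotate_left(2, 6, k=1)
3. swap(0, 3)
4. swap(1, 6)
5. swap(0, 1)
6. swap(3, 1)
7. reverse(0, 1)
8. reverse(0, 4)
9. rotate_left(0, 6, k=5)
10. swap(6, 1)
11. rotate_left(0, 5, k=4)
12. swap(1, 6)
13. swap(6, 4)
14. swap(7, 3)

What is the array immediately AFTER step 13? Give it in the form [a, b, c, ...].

Answer: [4, 6, 7, 3, 0, 2, 1, 5]

Derivation:
After 1 (swap(5, 3)): [3, 6, 0, 4, 2, 1, 7, 5]
After 2 (rotate_left(2, 6, k=1)): [3, 6, 4, 2, 1, 7, 0, 5]
After 3 (swap(0, 3)): [2, 6, 4, 3, 1, 7, 0, 5]
After 4 (swap(1, 6)): [2, 0, 4, 3, 1, 7, 6, 5]
After 5 (swap(0, 1)): [0, 2, 4, 3, 1, 7, 6, 5]
After 6 (swap(3, 1)): [0, 3, 4, 2, 1, 7, 6, 5]
After 7 (reverse(0, 1)): [3, 0, 4, 2, 1, 7, 6, 5]
After 8 (reverse(0, 4)): [1, 2, 4, 0, 3, 7, 6, 5]
After 9 (rotate_left(0, 6, k=5)): [7, 6, 1, 2, 4, 0, 3, 5]
After 10 (swap(6, 1)): [7, 3, 1, 2, 4, 0, 6, 5]
After 11 (rotate_left(0, 5, k=4)): [4, 0, 7, 3, 1, 2, 6, 5]
After 12 (swap(1, 6)): [4, 6, 7, 3, 1, 2, 0, 5]
After 13 (swap(6, 4)): [4, 6, 7, 3, 0, 2, 1, 5]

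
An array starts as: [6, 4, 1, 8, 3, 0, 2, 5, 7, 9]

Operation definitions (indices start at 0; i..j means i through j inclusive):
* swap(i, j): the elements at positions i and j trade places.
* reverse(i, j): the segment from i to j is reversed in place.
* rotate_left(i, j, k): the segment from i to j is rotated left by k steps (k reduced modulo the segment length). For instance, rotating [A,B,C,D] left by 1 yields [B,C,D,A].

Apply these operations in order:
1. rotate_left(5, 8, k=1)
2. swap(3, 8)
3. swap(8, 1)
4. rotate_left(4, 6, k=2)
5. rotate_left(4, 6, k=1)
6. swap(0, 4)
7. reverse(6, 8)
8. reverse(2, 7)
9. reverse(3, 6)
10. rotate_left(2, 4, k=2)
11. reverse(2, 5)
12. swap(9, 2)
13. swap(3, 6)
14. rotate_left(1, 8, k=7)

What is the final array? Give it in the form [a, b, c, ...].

After 1 (rotate_left(5, 8, k=1)): [6, 4, 1, 8, 3, 2, 5, 7, 0, 9]
After 2 (swap(3, 8)): [6, 4, 1, 0, 3, 2, 5, 7, 8, 9]
After 3 (swap(8, 1)): [6, 8, 1, 0, 3, 2, 5, 7, 4, 9]
After 4 (rotate_left(4, 6, k=2)): [6, 8, 1, 0, 5, 3, 2, 7, 4, 9]
After 5 (rotate_left(4, 6, k=1)): [6, 8, 1, 0, 3, 2, 5, 7, 4, 9]
After 6 (swap(0, 4)): [3, 8, 1, 0, 6, 2, 5, 7, 4, 9]
After 7 (reverse(6, 8)): [3, 8, 1, 0, 6, 2, 4, 7, 5, 9]
After 8 (reverse(2, 7)): [3, 8, 7, 4, 2, 6, 0, 1, 5, 9]
After 9 (reverse(3, 6)): [3, 8, 7, 0, 6, 2, 4, 1, 5, 9]
After 10 (rotate_left(2, 4, k=2)): [3, 8, 6, 7, 0, 2, 4, 1, 5, 9]
After 11 (reverse(2, 5)): [3, 8, 2, 0, 7, 6, 4, 1, 5, 9]
After 12 (swap(9, 2)): [3, 8, 9, 0, 7, 6, 4, 1, 5, 2]
After 13 (swap(3, 6)): [3, 8, 9, 4, 7, 6, 0, 1, 5, 2]
After 14 (rotate_left(1, 8, k=7)): [3, 5, 8, 9, 4, 7, 6, 0, 1, 2]

Answer: [3, 5, 8, 9, 4, 7, 6, 0, 1, 2]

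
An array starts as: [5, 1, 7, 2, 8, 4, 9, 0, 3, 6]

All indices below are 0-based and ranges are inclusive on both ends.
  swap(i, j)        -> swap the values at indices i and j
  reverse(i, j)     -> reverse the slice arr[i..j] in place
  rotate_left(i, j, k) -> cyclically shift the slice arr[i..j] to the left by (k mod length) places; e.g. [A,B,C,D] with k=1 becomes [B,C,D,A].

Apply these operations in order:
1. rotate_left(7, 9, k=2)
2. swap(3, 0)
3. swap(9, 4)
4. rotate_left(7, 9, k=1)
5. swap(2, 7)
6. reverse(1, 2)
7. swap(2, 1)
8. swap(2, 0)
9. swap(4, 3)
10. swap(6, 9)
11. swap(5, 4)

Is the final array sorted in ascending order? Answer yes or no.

Answer: yes

Derivation:
After 1 (rotate_left(7, 9, k=2)): [5, 1, 7, 2, 8, 4, 9, 6, 0, 3]
After 2 (swap(3, 0)): [2, 1, 7, 5, 8, 4, 9, 6, 0, 3]
After 3 (swap(9, 4)): [2, 1, 7, 5, 3, 4, 9, 6, 0, 8]
After 4 (rotate_left(7, 9, k=1)): [2, 1, 7, 5, 3, 4, 9, 0, 8, 6]
After 5 (swap(2, 7)): [2, 1, 0, 5, 3, 4, 9, 7, 8, 6]
After 6 (reverse(1, 2)): [2, 0, 1, 5, 3, 4, 9, 7, 8, 6]
After 7 (swap(2, 1)): [2, 1, 0, 5, 3, 4, 9, 7, 8, 6]
After 8 (swap(2, 0)): [0, 1, 2, 5, 3, 4, 9, 7, 8, 6]
After 9 (swap(4, 3)): [0, 1, 2, 3, 5, 4, 9, 7, 8, 6]
After 10 (swap(6, 9)): [0, 1, 2, 3, 5, 4, 6, 7, 8, 9]
After 11 (swap(5, 4)): [0, 1, 2, 3, 4, 5, 6, 7, 8, 9]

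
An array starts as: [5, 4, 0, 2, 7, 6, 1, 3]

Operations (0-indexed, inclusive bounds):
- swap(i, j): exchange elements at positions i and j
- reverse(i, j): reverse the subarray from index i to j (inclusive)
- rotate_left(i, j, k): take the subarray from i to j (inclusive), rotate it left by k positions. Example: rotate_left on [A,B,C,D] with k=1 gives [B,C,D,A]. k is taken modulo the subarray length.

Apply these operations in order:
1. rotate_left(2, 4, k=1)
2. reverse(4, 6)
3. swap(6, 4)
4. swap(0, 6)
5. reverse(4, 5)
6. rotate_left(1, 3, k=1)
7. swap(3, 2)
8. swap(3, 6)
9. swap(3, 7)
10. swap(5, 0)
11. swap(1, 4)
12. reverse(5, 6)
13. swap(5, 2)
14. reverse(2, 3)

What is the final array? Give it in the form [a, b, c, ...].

Answer: [0, 6, 3, 7, 2, 4, 1, 5]

Derivation:
After 1 (rotate_left(2, 4, k=1)): [5, 4, 2, 7, 0, 6, 1, 3]
After 2 (reverse(4, 6)): [5, 4, 2, 7, 1, 6, 0, 3]
After 3 (swap(6, 4)): [5, 4, 2, 7, 0, 6, 1, 3]
After 4 (swap(0, 6)): [1, 4, 2, 7, 0, 6, 5, 3]
After 5 (reverse(4, 5)): [1, 4, 2, 7, 6, 0, 5, 3]
After 6 (rotate_left(1, 3, k=1)): [1, 2, 7, 4, 6, 0, 5, 3]
After 7 (swap(3, 2)): [1, 2, 4, 7, 6, 0, 5, 3]
After 8 (swap(3, 6)): [1, 2, 4, 5, 6, 0, 7, 3]
After 9 (swap(3, 7)): [1, 2, 4, 3, 6, 0, 7, 5]
After 10 (swap(5, 0)): [0, 2, 4, 3, 6, 1, 7, 5]
After 11 (swap(1, 4)): [0, 6, 4, 3, 2, 1, 7, 5]
After 12 (reverse(5, 6)): [0, 6, 4, 3, 2, 7, 1, 5]
After 13 (swap(5, 2)): [0, 6, 7, 3, 2, 4, 1, 5]
After 14 (reverse(2, 3)): [0, 6, 3, 7, 2, 4, 1, 5]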